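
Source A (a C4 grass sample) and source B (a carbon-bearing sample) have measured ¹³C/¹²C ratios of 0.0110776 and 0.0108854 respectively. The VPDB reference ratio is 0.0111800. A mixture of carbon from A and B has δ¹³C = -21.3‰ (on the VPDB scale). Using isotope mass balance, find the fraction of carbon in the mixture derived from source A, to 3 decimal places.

0.294

δ_A = (0.0110776/0.0111800 − 1)×1000 = (0.990841 − 1)×1000 = -9.159‰
δ_B = (0.0108854/0.0111800 − 1)×1000 = (0.973649 − 1)×1000 = -26.351‰
f_A = (δ_mix − δ_B)/(δ_A − δ_B) = (-21.3 − (-26.351))/(-9.159 − (-26.351))
f_A = 5.051 / 17.191 = 0.2938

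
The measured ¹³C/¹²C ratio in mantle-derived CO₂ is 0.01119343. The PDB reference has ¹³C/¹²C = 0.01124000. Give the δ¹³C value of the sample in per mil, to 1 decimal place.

-4.1 per mil

δ¹³C = (R_sample / R_standard − 1) × 1000
R_sample / R_standard = 0.01119343 / 0.01124000 = 0.995857
δ¹³C = (0.995857 − 1) × 1000 = -4.14 per mil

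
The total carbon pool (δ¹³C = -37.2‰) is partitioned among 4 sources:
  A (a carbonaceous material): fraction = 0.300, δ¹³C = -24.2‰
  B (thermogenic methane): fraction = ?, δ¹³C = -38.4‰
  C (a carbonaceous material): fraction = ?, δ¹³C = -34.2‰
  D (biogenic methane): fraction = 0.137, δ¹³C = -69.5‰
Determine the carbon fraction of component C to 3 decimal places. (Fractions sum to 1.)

Let f_C and f_B be the unknown fractions; fractions sum to 1 so f_C + f_B = 0.563.
Mass balance: Σ fᵢ·δᵢ = δ_bulk ⇒ f_C·(-34.2) + f_B·(-38.4) = -37.2 − (-16.782) = -20.419
Substitute f_B = 0.563 − f_C:
f_C·(-34.2 − -38.4) = -20.419 − 0.563×(-38.4) = 1.201
f_C = 1.201 / 4.2 = 0.2859

0.286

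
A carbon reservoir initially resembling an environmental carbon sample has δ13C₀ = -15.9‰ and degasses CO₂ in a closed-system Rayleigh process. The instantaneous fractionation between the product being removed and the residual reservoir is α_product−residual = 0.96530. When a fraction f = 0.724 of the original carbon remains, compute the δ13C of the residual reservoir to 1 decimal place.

Rayleigh residual: δ_res = (δ₀ + 1000)·f^(α−1) − 1000
α − 1 = -0.03470
f^(α−1) = 0.724^(-0.03470) = 1.011270
δ_res = (-15.9 + 1000) × 1.011270 − 1000 = 995.191 − 1000 = -4.81‰

-4.8‰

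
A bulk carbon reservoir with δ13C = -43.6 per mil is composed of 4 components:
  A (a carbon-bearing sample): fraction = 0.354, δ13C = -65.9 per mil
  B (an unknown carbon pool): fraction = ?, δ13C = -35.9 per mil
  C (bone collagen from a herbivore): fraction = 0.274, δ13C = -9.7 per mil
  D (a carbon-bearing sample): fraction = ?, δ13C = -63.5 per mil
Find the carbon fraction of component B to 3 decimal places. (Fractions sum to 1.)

0.218

Let f_B and f_D be the unknown fractions; fractions sum to 1 so f_B + f_D = 0.372.
Mass balance: Σ fᵢ·δᵢ = δ_bulk ⇒ f_B·(-35.9) + f_D·(-63.5) = -43.6 − (-25.986) = -17.614
Substitute f_D = 0.372 − f_B:
f_B·(-35.9 − -63.5) = -17.614 − 0.372×(-63.5) = 6.008
f_B = 6.008 / 27.6 = 0.2177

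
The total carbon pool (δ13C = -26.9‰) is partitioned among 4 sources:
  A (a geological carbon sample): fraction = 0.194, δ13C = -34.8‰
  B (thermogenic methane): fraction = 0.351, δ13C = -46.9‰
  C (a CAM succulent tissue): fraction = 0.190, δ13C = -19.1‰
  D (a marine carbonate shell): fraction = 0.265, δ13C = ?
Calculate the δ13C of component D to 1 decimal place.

-0.2‰

Isotope mass balance: δ_bulk = Σ fᵢ·δᵢ.
-26.9 = 0.194×(-34.8) + 0.351×(-46.9) + 0.190×(-19.1) + 0.265×δ_D
0.265·δ_D = -26.9 − (-26.842) = -0.058
δ_D = -0.058 / 0.265 = -0.22‰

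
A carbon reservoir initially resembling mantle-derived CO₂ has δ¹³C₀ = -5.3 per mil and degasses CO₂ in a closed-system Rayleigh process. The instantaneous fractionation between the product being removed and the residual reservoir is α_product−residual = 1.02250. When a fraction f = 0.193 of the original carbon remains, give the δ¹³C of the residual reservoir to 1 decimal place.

-41.4 per mil

Rayleigh residual: δ_res = (δ₀ + 1000)·f^(α−1) − 1000
α − 1 = 0.02250
f^(α−1) = 0.193^(0.02250) = 0.963663
δ_res = (-5.3 + 1000) × 0.963663 − 1000 = 958.555 − 1000 = -41.44 per mil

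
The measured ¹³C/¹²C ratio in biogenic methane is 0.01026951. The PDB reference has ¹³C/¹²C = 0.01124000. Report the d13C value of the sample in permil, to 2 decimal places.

d13C = (R_sample / R_standard − 1) × 1000
R_sample / R_standard = 0.01026951 / 0.01124000 = 0.913657
d13C = (0.913657 − 1) × 1000 = -86.343 permil

-86.34 permil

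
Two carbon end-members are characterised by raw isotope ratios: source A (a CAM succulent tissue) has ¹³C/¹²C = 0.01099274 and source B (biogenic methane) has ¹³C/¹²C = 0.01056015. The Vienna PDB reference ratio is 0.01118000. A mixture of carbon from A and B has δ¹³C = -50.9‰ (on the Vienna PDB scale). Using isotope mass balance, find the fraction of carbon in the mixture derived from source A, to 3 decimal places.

0.117

δ_A = (0.01099274/0.01118000 − 1)×1000 = (0.983250 − 1)×1000 = -16.750‰
δ_B = (0.01056015/0.01118000 − 1)×1000 = (0.944557 − 1)×1000 = -55.443‰
f_A = (δ_mix − δ_B)/(δ_A − δ_B) = (-50.9 − (-55.443))/(-16.750 − (-55.443))
f_A = 4.543 / 38.693 = 0.1174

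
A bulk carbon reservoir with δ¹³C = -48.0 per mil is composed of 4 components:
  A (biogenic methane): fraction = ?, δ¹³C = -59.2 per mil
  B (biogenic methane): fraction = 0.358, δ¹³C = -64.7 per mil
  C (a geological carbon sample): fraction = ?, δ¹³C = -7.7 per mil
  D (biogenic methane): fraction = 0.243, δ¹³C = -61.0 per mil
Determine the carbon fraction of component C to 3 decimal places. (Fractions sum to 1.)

0.264

Let f_C and f_A be the unknown fractions; fractions sum to 1 so f_C + f_A = 0.399.
Mass balance: Σ fᵢ·δᵢ = δ_bulk ⇒ f_C·(-7.7) + f_A·(-59.2) = -48.0 − (-37.986) = -10.014
Substitute f_A = 0.399 − f_C:
f_C·(-7.7 − -59.2) = -10.014 − 0.399×(-59.2) = 13.606
f_C = 13.606 / 51.5 = 0.2642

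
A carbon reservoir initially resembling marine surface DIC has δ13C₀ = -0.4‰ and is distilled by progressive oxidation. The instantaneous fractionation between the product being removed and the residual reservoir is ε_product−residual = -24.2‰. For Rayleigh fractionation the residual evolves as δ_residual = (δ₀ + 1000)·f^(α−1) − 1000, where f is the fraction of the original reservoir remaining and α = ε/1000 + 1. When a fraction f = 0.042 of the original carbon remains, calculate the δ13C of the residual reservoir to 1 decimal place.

79.3‰

Rayleigh residual: δ_res = (δ₀ + 1000)·f^(α−1) − 1000
α = ε/1000 + 1 = 0.97580, so α − 1 = -0.02420
f^(α−1) = 0.042^(-0.02420) = 1.079735
δ_res = (-0.4 + 1000) × 1.079735 − 1000 = 1079.304 − 1000 = 79.30‰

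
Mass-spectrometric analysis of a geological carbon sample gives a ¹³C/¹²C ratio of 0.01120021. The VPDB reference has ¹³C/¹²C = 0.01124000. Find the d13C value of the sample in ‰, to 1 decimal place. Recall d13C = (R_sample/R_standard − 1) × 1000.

-3.5‰

d13C = (R_sample / R_standard − 1) × 1000
R_sample / R_standard = 0.01120021 / 0.01124000 = 0.996460
d13C = (0.996460 − 1) × 1000 = -3.54‰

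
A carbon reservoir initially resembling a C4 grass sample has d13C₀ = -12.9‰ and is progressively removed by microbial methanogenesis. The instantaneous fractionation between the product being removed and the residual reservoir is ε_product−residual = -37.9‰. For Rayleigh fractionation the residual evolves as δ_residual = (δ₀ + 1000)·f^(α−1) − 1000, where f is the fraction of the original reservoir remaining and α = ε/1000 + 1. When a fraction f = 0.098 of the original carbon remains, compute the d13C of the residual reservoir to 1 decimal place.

77.9‰

Rayleigh residual: δ_res = (δ₀ + 1000)·f^(α−1) − 1000
α = ε/1000 + 1 = 0.96210, so α − 1 = -0.03790
f^(α−1) = 0.098^(-0.03790) = 1.092025
δ_res = (-12.9 + 1000) × 1.092025 − 1000 = 1077.938 − 1000 = 77.94‰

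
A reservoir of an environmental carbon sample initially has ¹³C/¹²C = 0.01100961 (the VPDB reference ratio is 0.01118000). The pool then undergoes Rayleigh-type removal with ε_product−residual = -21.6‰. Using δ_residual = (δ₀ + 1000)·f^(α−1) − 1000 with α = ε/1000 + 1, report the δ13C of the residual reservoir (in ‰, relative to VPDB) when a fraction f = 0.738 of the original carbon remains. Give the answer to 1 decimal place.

-8.8‰

δ₀ = (0.01100961/0.01118000 − 1)×1000 = (0.984759 − 1)×1000 = -15.241‰
α − 1 = ε/1000 = -0.0216
f^(α−1) = 0.738^(-0.0216) = 1.006584
δ_res = (-15.241 + 1000) × 1.006584 − 1000 = 991.243 − 1000 = -8.76‰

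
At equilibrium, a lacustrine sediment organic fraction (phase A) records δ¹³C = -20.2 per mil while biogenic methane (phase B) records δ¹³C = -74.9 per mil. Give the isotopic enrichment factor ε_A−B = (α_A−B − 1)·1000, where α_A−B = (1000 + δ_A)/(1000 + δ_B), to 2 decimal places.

α_A−B = (1000 + -20.2) / (1000 + -74.9) = 979.8 / 925.1 = 1.059129
ε_A−B = (1.059129 − 1) × 1000 = 59.129 per mil
(The approximation ε ≈ δ_A − δ_B would give 54.7 per mil.)

59.13 per mil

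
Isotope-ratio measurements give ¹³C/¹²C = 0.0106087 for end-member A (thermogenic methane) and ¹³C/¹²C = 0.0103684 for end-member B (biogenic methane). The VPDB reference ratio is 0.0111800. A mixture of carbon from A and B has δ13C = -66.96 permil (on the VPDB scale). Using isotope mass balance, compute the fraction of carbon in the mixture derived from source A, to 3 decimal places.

0.262

δ_A = (0.0106087/0.0111800 − 1)×1000 = (0.948900 − 1)×1000 = -51.100 permil
δ_B = (0.0103684/0.0111800 − 1)×1000 = (0.927406 − 1)×1000 = -72.594 permil
f_A = (δ_mix − δ_B)/(δ_A − δ_B) = (-66.96 − (-72.594))/(-51.100 − (-72.594))
f_A = 5.634 / 21.494 = 0.2621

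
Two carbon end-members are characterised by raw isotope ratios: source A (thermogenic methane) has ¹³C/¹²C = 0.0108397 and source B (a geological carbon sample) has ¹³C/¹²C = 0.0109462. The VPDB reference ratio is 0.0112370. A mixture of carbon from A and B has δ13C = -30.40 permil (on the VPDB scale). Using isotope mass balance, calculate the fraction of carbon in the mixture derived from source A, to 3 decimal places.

δ_A = (0.0108397/0.0112370 − 1)×1000 = (0.964644 − 1)×1000 = -35.356 permil
δ_B = (0.0109462/0.0112370 − 1)×1000 = (0.974121 − 1)×1000 = -25.879 permil
f_A = (δ_mix − δ_B)/(δ_A − δ_B) = (-30.40 − (-25.879))/(-35.356 − (-25.879))
f_A = -4.521 / -9.478 = 0.4770

0.477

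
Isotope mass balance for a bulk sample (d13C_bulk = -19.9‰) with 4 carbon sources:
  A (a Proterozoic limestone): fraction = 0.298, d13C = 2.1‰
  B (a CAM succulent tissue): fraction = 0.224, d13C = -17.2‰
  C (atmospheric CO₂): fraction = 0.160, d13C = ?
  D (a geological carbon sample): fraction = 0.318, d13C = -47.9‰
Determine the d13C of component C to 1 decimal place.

-9.0‰

Isotope mass balance: δ_bulk = Σ fᵢ·δᵢ.
-19.9 = 0.298×(2.1) + 0.224×(-17.2) + 0.160×δ_C + 0.318×(-47.9)
0.160·δ_C = -19.9 − (-18.459) = -1.441
δ_C = -1.441 / 0.160 = -9.00‰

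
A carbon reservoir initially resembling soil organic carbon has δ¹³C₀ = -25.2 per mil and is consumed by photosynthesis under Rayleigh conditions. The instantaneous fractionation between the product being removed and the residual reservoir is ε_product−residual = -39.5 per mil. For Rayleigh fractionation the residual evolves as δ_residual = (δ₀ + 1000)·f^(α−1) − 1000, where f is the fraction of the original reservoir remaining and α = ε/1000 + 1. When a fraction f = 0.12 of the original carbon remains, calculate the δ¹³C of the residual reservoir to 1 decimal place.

Rayleigh residual: δ_res = (δ₀ + 1000)·f^(α−1) − 1000
α = ε/1000 + 1 = 0.96050, so α − 1 = -0.03950
f^(α−1) = 0.12^(-0.03950) = 1.087357
δ_res = (-25.2 + 1000) × 1.087357 − 1000 = 1059.956 − 1000 = 59.96 per mil

60.0 per mil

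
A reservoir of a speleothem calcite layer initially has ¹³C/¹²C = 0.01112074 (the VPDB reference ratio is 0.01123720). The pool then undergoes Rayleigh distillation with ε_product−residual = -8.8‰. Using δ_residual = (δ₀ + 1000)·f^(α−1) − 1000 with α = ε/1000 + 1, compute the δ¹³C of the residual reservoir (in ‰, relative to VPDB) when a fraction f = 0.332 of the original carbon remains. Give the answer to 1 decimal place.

δ₀ = (0.01112074/0.01123720 − 1)×1000 = (0.989636 − 1)×1000 = -10.364‰
α − 1 = ε/1000 = -0.0088
f^(α−1) = 0.332^(-0.0088) = 1.009750
δ_res = (-10.364 + 1000) × 1.009750 − 1000 = 999.285 − 1000 = -0.71‰

-0.7‰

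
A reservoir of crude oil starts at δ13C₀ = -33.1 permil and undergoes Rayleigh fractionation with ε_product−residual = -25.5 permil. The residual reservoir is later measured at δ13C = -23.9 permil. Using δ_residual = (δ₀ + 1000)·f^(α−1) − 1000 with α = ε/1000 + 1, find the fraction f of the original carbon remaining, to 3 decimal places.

0.690

α − 1 = ε/1000 = -0.0255
(δ_res + 1000)/(δ₀ + 1000) = (-23.9 + 1000)/(-33.1 + 1000) = 976.1/966.9 = 1.009515
f = 1.009515^(1/-0.0255) = exp(ln(1.009515)/-0.0255) = exp(0.00947/-0.0255)
f = exp(-0.3714) = 0.6898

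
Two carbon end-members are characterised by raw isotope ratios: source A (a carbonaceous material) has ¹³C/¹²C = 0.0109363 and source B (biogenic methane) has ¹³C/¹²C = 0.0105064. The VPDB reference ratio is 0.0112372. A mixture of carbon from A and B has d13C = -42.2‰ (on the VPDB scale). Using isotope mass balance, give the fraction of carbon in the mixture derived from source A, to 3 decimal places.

0.597

δ_A = (0.0109363/0.0112372 − 1)×1000 = (0.973223 − 1)×1000 = -26.777‰
δ_B = (0.0105064/0.0112372 − 1)×1000 = (0.934966 − 1)×1000 = -65.034‰
f_A = (δ_mix − δ_B)/(δ_A − δ_B) = (-42.2 − (-65.034))/(-26.777 − (-65.034))
f_A = 22.834 / 38.257 = 0.5969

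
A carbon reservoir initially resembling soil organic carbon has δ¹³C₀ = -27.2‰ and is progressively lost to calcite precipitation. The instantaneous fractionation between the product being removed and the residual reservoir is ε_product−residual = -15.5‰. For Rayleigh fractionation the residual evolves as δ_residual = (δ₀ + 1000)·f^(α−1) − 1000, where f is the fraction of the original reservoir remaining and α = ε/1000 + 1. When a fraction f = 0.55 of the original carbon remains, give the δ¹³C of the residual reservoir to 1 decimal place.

-18.1‰

Rayleigh residual: δ_res = (δ₀ + 1000)·f^(α−1) − 1000
α = ε/1000 + 1 = 0.98450, so α − 1 = -0.01550
f^(α−1) = 0.55^(-0.01550) = 1.009310
δ_res = (-27.2 + 1000) × 1.009310 − 1000 = 981.856 − 1000 = -18.14‰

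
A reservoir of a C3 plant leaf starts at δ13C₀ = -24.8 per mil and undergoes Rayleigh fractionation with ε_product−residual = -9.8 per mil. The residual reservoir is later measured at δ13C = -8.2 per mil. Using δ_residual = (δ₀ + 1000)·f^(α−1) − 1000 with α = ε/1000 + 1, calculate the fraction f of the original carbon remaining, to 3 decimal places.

α − 1 = ε/1000 = -0.0098
(δ_res + 1000)/(δ₀ + 1000) = (-8.2 + 1000)/(-24.8 + 1000) = 991.8/975.2 = 1.017022
f = 1.017022^(1/-0.0098) = exp(ln(1.017022)/-0.0098) = exp(0.01688/-0.0098)
f = exp(-1.7223) = 0.1786

0.179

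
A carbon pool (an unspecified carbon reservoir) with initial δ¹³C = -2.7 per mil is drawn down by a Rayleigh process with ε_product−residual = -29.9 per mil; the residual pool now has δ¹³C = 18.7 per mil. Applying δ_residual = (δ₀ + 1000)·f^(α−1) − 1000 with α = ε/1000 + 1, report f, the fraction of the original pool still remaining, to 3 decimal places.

α − 1 = ε/1000 = -0.0299
(δ_res + 1000)/(δ₀ + 1000) = (18.7 + 1000)/(-2.7 + 1000) = 1018.7/997.3 = 1.021458
f = 1.021458^(1/-0.0299) = exp(ln(1.021458)/-0.0299) = exp(0.02123/-0.0299)
f = exp(-0.7101) = 0.4916

0.492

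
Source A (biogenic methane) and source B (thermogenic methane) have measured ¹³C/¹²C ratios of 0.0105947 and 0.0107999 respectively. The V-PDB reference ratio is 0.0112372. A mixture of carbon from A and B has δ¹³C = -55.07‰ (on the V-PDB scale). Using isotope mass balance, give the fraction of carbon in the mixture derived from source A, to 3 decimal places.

δ_A = (0.0105947/0.0112372 − 1)×1000 = (0.942824 − 1)×1000 = -57.176‰
δ_B = (0.0107999/0.0112372 − 1)×1000 = (0.961085 − 1)×1000 = -38.915‰
f_A = (δ_mix − δ_B)/(δ_A − δ_B) = (-55.07 − (-38.915))/(-57.176 − (-38.915))
f_A = -16.155 / -18.261 = 0.8847

0.885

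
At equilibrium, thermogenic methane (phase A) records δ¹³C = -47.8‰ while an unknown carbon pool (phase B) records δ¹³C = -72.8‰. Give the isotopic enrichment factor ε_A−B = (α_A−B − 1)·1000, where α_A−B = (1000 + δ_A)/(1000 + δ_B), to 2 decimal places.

α_A−B = (1000 + -47.8) / (1000 + -72.8) = 952.2 / 927.2 = 1.026963
ε_A−B = (1.026963 − 1) × 1000 = 26.963‰
(The approximation ε ≈ δ_A − δ_B would give 25.0‰.)

26.96‰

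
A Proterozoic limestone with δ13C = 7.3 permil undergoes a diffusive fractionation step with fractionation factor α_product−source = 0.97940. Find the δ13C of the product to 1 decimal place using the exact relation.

δ_product = (δ_source + 1000)·α − 1000
δ_product = (7.3 + 1000) × 0.97940 − 1000
δ_product = 986.550 − 1000 = -13.45 permil

-13.5 permil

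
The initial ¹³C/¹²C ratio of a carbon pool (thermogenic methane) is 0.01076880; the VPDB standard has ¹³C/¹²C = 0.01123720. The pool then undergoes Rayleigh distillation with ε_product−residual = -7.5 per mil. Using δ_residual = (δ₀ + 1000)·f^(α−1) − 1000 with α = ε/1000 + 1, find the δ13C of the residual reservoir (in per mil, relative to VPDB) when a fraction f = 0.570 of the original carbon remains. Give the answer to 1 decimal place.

-37.6 per mil

δ₀ = (0.01076880/0.01123720 − 1)×1000 = (0.958317 − 1)×1000 = -41.683 per mil
α − 1 = ε/1000 = -0.0075
f^(α−1) = 0.570^(-0.0075) = 1.004225
δ_res = (-41.683 + 1000) × 1.004225 − 1000 = 962.366 − 1000 = -37.63 per mil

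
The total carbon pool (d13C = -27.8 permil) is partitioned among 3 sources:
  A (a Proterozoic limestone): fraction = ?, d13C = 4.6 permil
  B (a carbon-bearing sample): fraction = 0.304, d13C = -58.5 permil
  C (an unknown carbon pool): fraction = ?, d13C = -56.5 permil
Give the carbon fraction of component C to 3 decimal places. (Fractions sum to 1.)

0.216

Let f_C and f_A be the unknown fractions; fractions sum to 1 so f_C + f_A = 0.696.
Mass balance: Σ fᵢ·δᵢ = δ_bulk ⇒ f_C·(-56.5) + f_A·(4.6) = -27.8 − (-17.784) = -10.016
Substitute f_A = 0.696 − f_C:
f_C·(-56.5 − 4.6) = -10.016 − 0.696×(4.6) = -13.218
f_C = -13.218 / -61.1 = 0.2163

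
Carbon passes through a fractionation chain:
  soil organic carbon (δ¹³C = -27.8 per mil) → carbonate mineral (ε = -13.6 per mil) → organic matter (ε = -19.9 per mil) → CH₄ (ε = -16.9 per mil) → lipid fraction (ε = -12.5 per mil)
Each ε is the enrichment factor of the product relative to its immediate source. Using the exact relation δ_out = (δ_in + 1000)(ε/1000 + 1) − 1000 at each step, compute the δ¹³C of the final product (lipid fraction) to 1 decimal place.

-87.5 per mil

step 1: δ = (-27.80 + 1000)·(-13.6/1000 + 1) − 1000 = -41.02 per mil
step 2: δ = (-41.02 + 1000)·(-19.9/1000 + 1) − 1000 = -60.11 per mil
step 3: δ = (-60.11 + 1000)·(-16.9/1000 + 1) − 1000 = -75.99 per mil
step 4: δ = (-75.99 + 1000)·(-12.5/1000 + 1) − 1000 = -87.54 per mil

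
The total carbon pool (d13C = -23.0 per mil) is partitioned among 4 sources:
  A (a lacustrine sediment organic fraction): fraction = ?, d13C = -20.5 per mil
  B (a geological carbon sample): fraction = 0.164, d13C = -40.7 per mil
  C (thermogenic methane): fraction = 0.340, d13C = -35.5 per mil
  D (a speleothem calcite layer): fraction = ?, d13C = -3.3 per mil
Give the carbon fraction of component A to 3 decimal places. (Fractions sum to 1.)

Let f_A and f_D be the unknown fractions; fractions sum to 1 so f_A + f_D = 0.496.
Mass balance: Σ fᵢ·δᵢ = δ_bulk ⇒ f_A·(-20.5) + f_D·(-3.3) = -23.0 − (-18.745) = -4.255
Substitute f_D = 0.496 − f_A:
f_A·(-20.5 − -3.3) = -4.255 − 0.496×(-3.3) = -2.618
f_A = -2.618 / -17.2 = 0.1522

0.152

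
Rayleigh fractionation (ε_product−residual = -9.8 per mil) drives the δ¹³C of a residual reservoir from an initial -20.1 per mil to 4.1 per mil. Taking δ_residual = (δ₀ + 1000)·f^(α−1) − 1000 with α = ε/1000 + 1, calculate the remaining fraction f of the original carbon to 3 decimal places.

α − 1 = ε/1000 = -0.0098
(δ_res + 1000)/(δ₀ + 1000) = (4.1 + 1000)/(-20.1 + 1000) = 1004.1/979.9 = 1.024696
f = 1.024696^(1/-0.0098) = exp(ln(1.024696)/-0.0098) = exp(0.02440/-0.0098)
f = exp(-2.4894) = 0.0830

0.083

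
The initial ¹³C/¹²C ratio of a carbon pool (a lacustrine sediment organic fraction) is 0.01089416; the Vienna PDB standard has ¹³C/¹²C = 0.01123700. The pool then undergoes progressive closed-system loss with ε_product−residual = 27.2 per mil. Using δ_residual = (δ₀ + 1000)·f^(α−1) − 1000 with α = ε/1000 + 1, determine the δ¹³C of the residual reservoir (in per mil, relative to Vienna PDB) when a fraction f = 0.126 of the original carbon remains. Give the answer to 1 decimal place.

δ₀ = (0.01089416/0.01123700 − 1)×1000 = (0.969490 − 1)×1000 = -30.510 per mil
α − 1 = ε/1000 = 0.0272
f^(α−1) = 0.126^(0.0272) = 0.945214
δ_res = (-30.510 + 1000) × 0.945214 − 1000 = 916.375 − 1000 = -83.62 per mil

-83.6 per mil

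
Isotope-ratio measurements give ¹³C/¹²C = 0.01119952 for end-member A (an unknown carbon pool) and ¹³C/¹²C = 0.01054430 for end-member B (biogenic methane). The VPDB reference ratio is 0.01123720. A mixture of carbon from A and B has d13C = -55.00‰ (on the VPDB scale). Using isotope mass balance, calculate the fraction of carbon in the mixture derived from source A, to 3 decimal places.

0.114

δ_A = (0.01119952/0.01123720 − 1)×1000 = (0.996647 − 1)×1000 = -3.353‰
δ_B = (0.01054430/0.01123720 − 1)×1000 = (0.938339 − 1)×1000 = -61.661‰
f_A = (δ_mix − δ_B)/(δ_A − δ_B) = (-55.00 − (-61.661))/(-3.353 − (-61.661))
f_A = 6.661 / 58.308 = 0.1142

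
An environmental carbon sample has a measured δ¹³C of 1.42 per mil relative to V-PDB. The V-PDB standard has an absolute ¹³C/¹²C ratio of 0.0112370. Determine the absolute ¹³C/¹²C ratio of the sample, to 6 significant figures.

R_sample = R_standard × (δ¹³C/1000 + 1)
R_sample = 0.0112370 × (1.42/1000 + 1) = 0.0112370 × 1.001420
R_sample = 0.0112530

0.0112530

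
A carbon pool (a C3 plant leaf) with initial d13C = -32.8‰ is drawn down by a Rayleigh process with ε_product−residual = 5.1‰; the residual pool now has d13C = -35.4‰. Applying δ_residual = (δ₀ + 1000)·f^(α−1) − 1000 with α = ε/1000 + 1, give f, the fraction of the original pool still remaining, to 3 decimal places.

0.590

α − 1 = ε/1000 = 0.0051
(δ_res + 1000)/(δ₀ + 1000) = (-35.4 + 1000)/(-32.8 + 1000) = 964.6/967.2 = 0.997312
f = 0.997312^(1/0.0051) = exp(ln(0.997312)/0.0051) = exp(-0.00269/0.0051)
f = exp(-0.5278) = 0.5899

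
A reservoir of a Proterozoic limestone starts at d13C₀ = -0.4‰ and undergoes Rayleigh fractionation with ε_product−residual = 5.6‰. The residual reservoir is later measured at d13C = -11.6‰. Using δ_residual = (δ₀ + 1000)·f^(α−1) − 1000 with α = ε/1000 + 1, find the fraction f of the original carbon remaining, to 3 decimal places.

0.134

α − 1 = ε/1000 = 0.0056
(δ_res + 1000)/(δ₀ + 1000) = (-11.6 + 1000)/(-0.4 + 1000) = 988.4/999.6 = 0.988796
f = 0.988796^(1/0.0056) = exp(ln(0.988796)/0.0056) = exp(-0.01127/0.0056)
f = exp(-2.0121) = 0.1337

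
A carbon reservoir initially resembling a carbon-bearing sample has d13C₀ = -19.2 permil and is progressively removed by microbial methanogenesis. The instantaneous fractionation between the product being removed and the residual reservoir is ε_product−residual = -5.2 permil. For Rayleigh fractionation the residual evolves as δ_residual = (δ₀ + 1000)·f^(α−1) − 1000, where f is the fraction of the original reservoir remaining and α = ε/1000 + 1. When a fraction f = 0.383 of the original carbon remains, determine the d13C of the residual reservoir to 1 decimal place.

-14.3 permil

Rayleigh residual: δ_res = (δ₀ + 1000)·f^(α−1) − 1000
α = ε/1000 + 1 = 0.99480, so α − 1 = -0.00520
f^(α−1) = 0.383^(-0.00520) = 1.005003
δ_res = (-19.2 + 1000) × 1.005003 − 1000 = 985.707 − 1000 = -14.29 permil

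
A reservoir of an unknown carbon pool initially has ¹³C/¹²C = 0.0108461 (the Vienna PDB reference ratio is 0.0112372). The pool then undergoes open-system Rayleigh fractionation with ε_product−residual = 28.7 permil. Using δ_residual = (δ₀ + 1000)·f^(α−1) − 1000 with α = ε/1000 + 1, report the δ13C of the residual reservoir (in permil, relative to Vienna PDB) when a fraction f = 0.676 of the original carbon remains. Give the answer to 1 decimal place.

δ₀ = (0.0108461/0.0112372 − 1)×1000 = (0.965196 − 1)×1000 = -34.804 permil
α − 1 = ε/1000 = 0.0287
f^(α−1) = 0.676^(0.0287) = 0.988825
δ_res = (-34.804 + 1000) × 0.988825 − 1000 = 954.410 − 1000 = -45.59 permil

-45.6 permil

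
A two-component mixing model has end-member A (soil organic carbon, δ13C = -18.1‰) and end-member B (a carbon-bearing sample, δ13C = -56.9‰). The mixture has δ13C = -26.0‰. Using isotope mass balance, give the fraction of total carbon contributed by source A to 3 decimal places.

0.796

δ_mix = f_A·δ_A + (1 − f_A)·δ_B  ⇒  f_A = (δ_mix − δ_B)/(δ_A − δ_B)
f_A = (-26.0 − (-56.9)) / (-18.1 − (-56.9))
f_A = 30.9 / 38.8 = 0.7964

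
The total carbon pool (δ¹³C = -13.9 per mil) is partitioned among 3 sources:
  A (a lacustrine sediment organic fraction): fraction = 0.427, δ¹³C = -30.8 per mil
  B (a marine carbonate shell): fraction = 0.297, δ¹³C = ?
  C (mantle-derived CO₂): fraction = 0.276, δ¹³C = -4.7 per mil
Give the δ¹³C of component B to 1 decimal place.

Isotope mass balance: δ_bulk = Σ fᵢ·δᵢ.
-13.9 = 0.427×(-30.8) + 0.297×δ_B + 0.276×(-4.7)
0.297·δ_B = -13.9 − (-14.449) = 0.549
δ_B = 0.549 / 0.297 = 1.85 per mil

1.8 per mil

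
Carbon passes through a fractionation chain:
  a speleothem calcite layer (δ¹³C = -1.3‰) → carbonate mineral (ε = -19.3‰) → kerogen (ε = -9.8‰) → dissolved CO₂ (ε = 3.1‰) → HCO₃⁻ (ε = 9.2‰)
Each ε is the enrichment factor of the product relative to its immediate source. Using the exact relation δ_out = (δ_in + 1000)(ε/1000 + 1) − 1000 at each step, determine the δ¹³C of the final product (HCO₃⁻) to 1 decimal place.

-18.2‰

step 1: δ = (-1.30 + 1000)·(-19.3/1000 + 1) − 1000 = -20.57‰
step 2: δ = (-20.57 + 1000)·(-9.8/1000 + 1) − 1000 = -30.17‰
step 3: δ = (-30.17 + 1000)·(3.1/1000 + 1) − 1000 = -27.17‰
step 4: δ = (-27.17 + 1000)·(9.2/1000 + 1) − 1000 = -18.22‰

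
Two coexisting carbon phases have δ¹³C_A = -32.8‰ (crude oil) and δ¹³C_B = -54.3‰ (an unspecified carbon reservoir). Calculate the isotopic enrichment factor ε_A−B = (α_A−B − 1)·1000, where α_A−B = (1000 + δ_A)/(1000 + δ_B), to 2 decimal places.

22.73‰

α_A−B = (1000 + -32.8) / (1000 + -54.3) = 967.2 / 945.7 = 1.022734
ε_A−B = (1.022734 − 1) × 1000 = 22.734‰
(The approximation ε ≈ δ_A − δ_B would give 21.5‰.)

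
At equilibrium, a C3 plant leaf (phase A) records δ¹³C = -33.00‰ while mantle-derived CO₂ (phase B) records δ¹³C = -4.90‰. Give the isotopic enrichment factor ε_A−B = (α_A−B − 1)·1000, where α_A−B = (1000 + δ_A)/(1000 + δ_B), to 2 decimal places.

-28.24‰

α_A−B = (1000 + -33.00) / (1000 + -4.90) = 967.00 / 995.10 = 0.971762
ε_A−B = (0.971762 − 1) × 1000 = -28.238‰
(The approximation ε ≈ δ_A − δ_B would give -28.10‰.)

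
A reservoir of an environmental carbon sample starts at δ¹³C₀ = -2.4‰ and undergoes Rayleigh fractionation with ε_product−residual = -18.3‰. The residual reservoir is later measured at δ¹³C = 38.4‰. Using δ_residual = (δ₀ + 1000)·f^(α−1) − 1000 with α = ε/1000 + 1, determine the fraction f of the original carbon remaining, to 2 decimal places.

α − 1 = ε/1000 = -0.0183
(δ_res + 1000)/(δ₀ + 1000) = (38.4 + 1000)/(-2.4 + 1000) = 1038.4/997.6 = 1.040898
f = 1.040898^(1/-0.0183) = exp(ln(1.040898)/-0.0183) = exp(0.04008/-0.0183)
f = exp(-2.1904) = 0.1119

0.11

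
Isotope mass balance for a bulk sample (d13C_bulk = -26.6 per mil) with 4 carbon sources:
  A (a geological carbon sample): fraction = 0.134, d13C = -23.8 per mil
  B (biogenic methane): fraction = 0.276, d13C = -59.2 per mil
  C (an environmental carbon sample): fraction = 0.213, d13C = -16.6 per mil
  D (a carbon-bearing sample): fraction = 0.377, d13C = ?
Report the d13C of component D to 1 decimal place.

-9.4 per mil

Isotope mass balance: δ_bulk = Σ fᵢ·δᵢ.
-26.6 = 0.134×(-23.8) + 0.276×(-59.2) + 0.213×(-16.6) + 0.377×δ_D
0.377·δ_D = -26.6 − (-23.064) = -3.536
δ_D = -3.536 / 0.377 = -9.38 per mil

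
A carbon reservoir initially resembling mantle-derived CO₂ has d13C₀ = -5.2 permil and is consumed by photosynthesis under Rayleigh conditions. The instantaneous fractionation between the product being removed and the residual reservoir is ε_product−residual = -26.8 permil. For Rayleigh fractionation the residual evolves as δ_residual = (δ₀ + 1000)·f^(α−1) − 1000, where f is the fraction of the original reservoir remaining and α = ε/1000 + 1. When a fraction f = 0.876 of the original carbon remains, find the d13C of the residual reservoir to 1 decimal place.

-1.7 permil

Rayleigh residual: δ_res = (δ₀ + 1000)·f^(α−1) − 1000
α = ε/1000 + 1 = 0.97320, so α − 1 = -0.02680
f^(α−1) = 0.876^(-0.02680) = 1.003554
δ_res = (-5.2 + 1000) × 1.003554 − 1000 = 998.336 − 1000 = -1.66 permil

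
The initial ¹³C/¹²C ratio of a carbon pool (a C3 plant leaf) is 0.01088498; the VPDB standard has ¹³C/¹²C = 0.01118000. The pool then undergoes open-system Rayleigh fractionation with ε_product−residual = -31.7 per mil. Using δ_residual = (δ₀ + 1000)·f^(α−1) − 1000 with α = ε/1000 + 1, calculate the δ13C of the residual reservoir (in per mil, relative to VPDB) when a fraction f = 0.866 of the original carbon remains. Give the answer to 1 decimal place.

δ₀ = (0.01088498/0.01118000 − 1)×1000 = (0.973612 − 1)×1000 = -26.388 per mil
α − 1 = ε/1000 = -0.0317
f^(α−1) = 0.866^(-0.0317) = 1.004571
δ_res = (-26.388 + 1000) × 1.004571 − 1000 = 978.062 − 1000 = -21.94 per mil

-21.9 per mil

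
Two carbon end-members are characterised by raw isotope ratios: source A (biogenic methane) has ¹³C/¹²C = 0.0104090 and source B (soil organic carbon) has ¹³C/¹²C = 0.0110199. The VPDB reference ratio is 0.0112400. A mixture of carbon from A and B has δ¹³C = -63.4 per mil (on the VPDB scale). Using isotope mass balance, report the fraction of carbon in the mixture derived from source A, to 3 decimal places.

0.806

δ_A = (0.0104090/0.0112400 − 1)×1000 = (0.926068 − 1)×1000 = -73.932 per mil
δ_B = (0.0110199/0.0112400 − 1)×1000 = (0.980418 − 1)×1000 = -19.582 per mil
f_A = (δ_mix − δ_B)/(δ_A − δ_B) = (-63.4 − (-19.582))/(-73.932 − (-19.582))
f_A = -43.818 / -54.351 = 0.8062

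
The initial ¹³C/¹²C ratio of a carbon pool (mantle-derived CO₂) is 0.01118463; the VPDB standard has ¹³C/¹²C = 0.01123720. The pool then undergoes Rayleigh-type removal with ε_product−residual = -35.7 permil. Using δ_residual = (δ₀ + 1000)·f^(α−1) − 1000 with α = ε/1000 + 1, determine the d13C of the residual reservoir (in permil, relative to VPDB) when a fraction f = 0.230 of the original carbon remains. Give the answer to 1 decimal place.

δ₀ = (0.01118463/0.01123720 − 1)×1000 = (0.995322 − 1)×1000 = -4.678 permil
α − 1 = ε/1000 = -0.0357
f^(α−1) = 0.230^(-0.0357) = 1.053868
δ_res = (-4.678 + 1000) × 1.053868 − 1000 = 1048.938 − 1000 = 48.94 permil

48.9 permil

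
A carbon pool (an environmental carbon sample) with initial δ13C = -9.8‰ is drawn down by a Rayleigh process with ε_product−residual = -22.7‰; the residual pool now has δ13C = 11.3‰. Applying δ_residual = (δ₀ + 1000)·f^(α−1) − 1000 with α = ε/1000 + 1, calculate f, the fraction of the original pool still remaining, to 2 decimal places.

0.40

α − 1 = ε/1000 = -0.0227
(δ_res + 1000)/(δ₀ + 1000) = (11.3 + 1000)/(-9.8 + 1000) = 1011.3/990.2 = 1.021309
f = 1.021309^(1/-0.0227) = exp(ln(1.021309)/-0.0227) = exp(0.02108/-0.0227)
f = exp(-0.9289) = 0.3950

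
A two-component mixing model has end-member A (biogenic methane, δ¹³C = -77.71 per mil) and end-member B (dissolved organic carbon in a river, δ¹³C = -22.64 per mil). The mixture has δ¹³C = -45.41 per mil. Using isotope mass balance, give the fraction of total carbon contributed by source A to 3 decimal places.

δ_mix = f_A·δ_A + (1 − f_A)·δ_B  ⇒  f_A = (δ_mix − δ_B)/(δ_A − δ_B)
f_A = (-45.41 − (-22.64)) / (-77.71 − (-22.64))
f_A = -22.77 / -55.07 = 0.4135

0.413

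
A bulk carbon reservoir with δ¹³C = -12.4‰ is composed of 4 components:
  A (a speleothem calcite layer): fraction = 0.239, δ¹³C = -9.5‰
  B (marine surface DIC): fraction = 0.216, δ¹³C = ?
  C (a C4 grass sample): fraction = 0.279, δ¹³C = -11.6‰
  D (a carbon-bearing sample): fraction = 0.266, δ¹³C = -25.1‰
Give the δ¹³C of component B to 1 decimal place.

-1.0‰

Isotope mass balance: δ_bulk = Σ fᵢ·δᵢ.
-12.4 = 0.239×(-9.5) + 0.216×δ_B + 0.279×(-11.6) + 0.266×(-25.1)
0.216·δ_B = -12.4 − (-12.184) = -0.216
δ_B = -0.216 / 0.216 = -1.00‰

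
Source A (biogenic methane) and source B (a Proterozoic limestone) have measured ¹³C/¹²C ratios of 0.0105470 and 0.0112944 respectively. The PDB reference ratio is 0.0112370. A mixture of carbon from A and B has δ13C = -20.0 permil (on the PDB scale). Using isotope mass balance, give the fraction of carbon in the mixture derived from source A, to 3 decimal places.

0.377

δ_A = (0.0105470/0.0112370 − 1)×1000 = (0.938596 − 1)×1000 = -61.404 permil
δ_B = (0.0112944/0.0112370 − 1)×1000 = (1.005108 − 1)×1000 = 5.108 permil
f_A = (δ_mix − δ_B)/(δ_A − δ_B) = (-20.0 − (5.108))/(-61.404 − (5.108))
f_A = -25.108 / -66.512 = 0.3775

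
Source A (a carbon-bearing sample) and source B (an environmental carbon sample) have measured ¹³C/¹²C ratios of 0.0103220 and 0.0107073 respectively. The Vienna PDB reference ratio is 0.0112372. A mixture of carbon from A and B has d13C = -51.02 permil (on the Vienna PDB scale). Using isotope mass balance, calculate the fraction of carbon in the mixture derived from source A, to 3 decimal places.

0.113

δ_A = (0.0103220/0.0112372 − 1)×1000 = (0.918556 − 1)×1000 = -81.444 permil
δ_B = (0.0107073/0.0112372 − 1)×1000 = (0.952844 − 1)×1000 = -47.156 permil
f_A = (δ_mix − δ_B)/(δ_A − δ_B) = (-51.02 − (-47.156))/(-81.444 − (-47.156))
f_A = -3.864 / -34.288 = 0.1127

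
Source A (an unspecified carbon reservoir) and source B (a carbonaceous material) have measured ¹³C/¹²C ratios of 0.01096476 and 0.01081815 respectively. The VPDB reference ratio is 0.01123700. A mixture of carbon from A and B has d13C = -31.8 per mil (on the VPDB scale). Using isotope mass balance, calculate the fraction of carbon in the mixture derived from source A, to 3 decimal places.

0.420

δ_A = (0.01096476/0.01123700 − 1)×1000 = (0.975773 − 1)×1000 = -24.227 per mil
δ_B = (0.01081815/0.01123700 − 1)×1000 = (0.962726 − 1)×1000 = -37.274 per mil
f_A = (δ_mix − δ_B)/(δ_A − δ_B) = (-31.8 − (-37.274))/(-24.227 − (-37.274))
f_A = 5.474 / 13.047 = 0.4196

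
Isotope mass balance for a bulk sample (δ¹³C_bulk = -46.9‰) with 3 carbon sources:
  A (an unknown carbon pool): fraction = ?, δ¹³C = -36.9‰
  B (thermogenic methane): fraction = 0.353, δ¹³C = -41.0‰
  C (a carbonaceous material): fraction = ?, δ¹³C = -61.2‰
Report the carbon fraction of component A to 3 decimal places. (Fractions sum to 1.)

Let f_A and f_C be the unknown fractions; fractions sum to 1 so f_A + f_C = 0.647.
Mass balance: Σ fᵢ·δᵢ = δ_bulk ⇒ f_A·(-36.9) + f_C·(-61.2) = -46.9 − (-14.473) = -32.427
Substitute f_C = 0.647 − f_A:
f_A·(-36.9 − -61.2) = -32.427 − 0.647×(-61.2) = 7.169
f_A = 7.169 / 24.3 = 0.2950

0.295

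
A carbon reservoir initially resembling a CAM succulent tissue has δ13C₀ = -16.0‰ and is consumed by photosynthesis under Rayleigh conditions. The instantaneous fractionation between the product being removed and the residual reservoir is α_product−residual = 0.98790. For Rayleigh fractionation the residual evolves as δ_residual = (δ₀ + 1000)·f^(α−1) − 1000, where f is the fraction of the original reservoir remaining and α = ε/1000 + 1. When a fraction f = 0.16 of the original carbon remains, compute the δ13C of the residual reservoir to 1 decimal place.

Rayleigh residual: δ_res = (δ₀ + 1000)·f^(α−1) − 1000
α − 1 = -0.01210
f^(α−1) = 0.16^(-0.01210) = 1.022422
δ_res = (-16.0 + 1000) × 1.022422 − 1000 = 1006.063 − 1000 = 6.06‰

6.1‰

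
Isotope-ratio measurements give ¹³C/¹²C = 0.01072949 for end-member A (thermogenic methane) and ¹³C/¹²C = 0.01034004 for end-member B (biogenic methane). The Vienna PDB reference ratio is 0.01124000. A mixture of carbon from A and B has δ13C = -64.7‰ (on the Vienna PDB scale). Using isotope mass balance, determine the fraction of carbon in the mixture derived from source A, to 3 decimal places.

δ_A = (0.01072949/0.01124000 − 1)×1000 = (0.954581 − 1)×1000 = -45.419‰
δ_B = (0.01034004/0.01124000 − 1)×1000 = (0.919932 − 1)×1000 = -80.068‰
f_A = (δ_mix − δ_B)/(δ_A − δ_B) = (-64.7 − (-80.068))/(-45.419 − (-80.068))
f_A = 15.368 / 34.649 = 0.4435

0.444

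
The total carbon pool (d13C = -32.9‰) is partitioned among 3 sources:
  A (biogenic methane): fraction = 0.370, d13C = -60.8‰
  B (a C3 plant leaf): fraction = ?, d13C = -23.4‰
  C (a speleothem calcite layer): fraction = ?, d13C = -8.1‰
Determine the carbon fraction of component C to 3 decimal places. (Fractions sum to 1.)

0.284

Let f_C and f_B be the unknown fractions; fractions sum to 1 so f_C + f_B = 0.630.
Mass balance: Σ fᵢ·δᵢ = δ_bulk ⇒ f_C·(-8.1) + f_B·(-23.4) = -32.9 − (-22.496) = -10.404
Substitute f_B = 0.630 − f_C:
f_C·(-8.1 − -23.4) = -10.404 − 0.630×(-23.4) = 4.338
f_C = 4.338 / 15.3 = 0.2835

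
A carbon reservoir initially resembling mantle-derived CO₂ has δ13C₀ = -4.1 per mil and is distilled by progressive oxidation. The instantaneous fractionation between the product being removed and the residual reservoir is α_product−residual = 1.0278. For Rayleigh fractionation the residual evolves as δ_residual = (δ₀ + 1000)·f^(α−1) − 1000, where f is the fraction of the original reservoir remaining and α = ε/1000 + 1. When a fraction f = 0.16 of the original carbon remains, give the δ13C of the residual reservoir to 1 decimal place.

Rayleigh residual: δ_res = (δ₀ + 1000)·f^(α−1) − 1000
α − 1 = 0.02780
f^(α−1) = 0.16^(0.02780) = 0.950330
δ_res = (-4.1 + 1000) × 0.950330 − 1000 = 946.434 − 1000 = -53.57 per mil

-53.6 per mil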